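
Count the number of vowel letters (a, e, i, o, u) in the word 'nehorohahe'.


Scanning each character of 'nehorohahe':
  Position 1: 'n' -> consonant (running count: 0)
  Position 2: 'e' -> vowel (running count: 1)
  Position 3: 'h' -> consonant (running count: 1)
  Position 4: 'o' -> vowel (running count: 2)
  Position 5: 'r' -> consonant (running count: 2)
  Position 6: 'o' -> vowel (running count: 3)
  Position 7: 'h' -> consonant (running count: 3)
  Position 8: 'a' -> vowel (running count: 4)
  Position 9: 'h' -> consonant (running count: 4)
  Position 10: 'e' -> vowel (running count: 5)
Total vowels: 5

5


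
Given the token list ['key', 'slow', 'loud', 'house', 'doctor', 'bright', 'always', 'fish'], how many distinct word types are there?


Listing all tokens and tracking unique types:
  Token 1: 'key' -> NEW (unique so far: 1)
  Token 2: 'slow' -> NEW (unique so far: 2)
  Token 3: 'loud' -> NEW (unique so far: 3)
  Token 4: 'house' -> NEW (unique so far: 4)
  Token 5: 'doctor' -> NEW (unique so far: 5)
  Token 6: 'bright' -> NEW (unique so far: 6)
  Token 7: 'always' -> NEW (unique so far: 7)
  Token 8: 'fish' -> NEW (unique so far: 8)
Unique types: ('always', 'bright', 'doctor', 'fish', 'house', 'key', 'loud', 'slow')
Vocabulary size: 8

8


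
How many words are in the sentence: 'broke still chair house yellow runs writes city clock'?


Counting words by splitting on spaces:
  Word 1: 'broke'
  Word 2: 'still'
  Word 3: 'chair'
  Word 4: 'house'
  Word 5: 'yellow'
  Word 6: 'runs'
  Word 7: 'writes'
  Word 8: 'city'
  Word 9: 'clock'
Total words: 9

9


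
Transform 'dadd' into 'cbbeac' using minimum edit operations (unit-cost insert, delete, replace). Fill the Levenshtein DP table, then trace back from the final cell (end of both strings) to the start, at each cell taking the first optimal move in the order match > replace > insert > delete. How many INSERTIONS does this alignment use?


Edit distance = 6. Backtracking from cell (4, 6) with preference match > replace > insert > delete,
then listing the resulting alignment 'dadd' -> 'cbbeac' left to right:
  Step 1: insert 'c' [insertion #1]
  Step 2: insert 'b' [insertion #2]
  Step 3: replace d->b
  Step 4: replace a->e
  Step 5: replace d->a
  Step 6: replace d->c
Total insertions: 2

2


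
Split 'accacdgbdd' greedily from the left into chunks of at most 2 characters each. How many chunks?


'accacdgbdd' has 10 characters.
Chunking with max size 2:
  Chunk 1: 'ac' (positions 0-1)
  Chunk 2: 'ca' (positions 2-3)
  Chunk 3: 'cd' (positions 4-5)
  Chunk 4: 'gb' (positions 6-7)
  Chunk 5: 'dd' (positions 8-9)
Total chunks: ceil(10 / 2) = 5

5


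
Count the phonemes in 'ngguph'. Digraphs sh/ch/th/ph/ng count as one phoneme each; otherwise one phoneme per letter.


Parsing 'ngguph' greedily, digraphs first:
  'ng' -> digraph (1 consonant phoneme) (phonemes so far: 1)
  'g' -> consonant phoneme (phonemes so far: 2)
  'u' -> vowel phoneme (phonemes so far: 3)
  'ph' -> digraph (1 consonant phoneme) (phonemes so far: 4)
Total phonemes: 4

4


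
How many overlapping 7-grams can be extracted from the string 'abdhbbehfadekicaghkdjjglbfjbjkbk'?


String 'abdhbbehfadekicaghkdjjglbfjbjkbk' has length L = 32.
Number of overlapping n-grams = L - n + 1
Substituting: 32 - 7 + 1 = 26

26


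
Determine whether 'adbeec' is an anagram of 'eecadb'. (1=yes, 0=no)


Sort characters of 'adbeec': 'abcdee'
Sort characters of 'eecadb': 'abcdee'
Sorted forms match -> they ARE anagrams
Result: 1

1


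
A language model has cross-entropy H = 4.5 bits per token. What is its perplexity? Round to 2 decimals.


Perplexity formula: PP = 2^H
H = 4.5
PP = 2^4.5
Decompose: 2^4.5 = 2^4 * 2^0.5 = 2^4 * sqrt(2)
2^4 = 16, sqrt(2) ~ 1.4142136
PP ~ 16 * 1.4142136 = 22.6274176
Rounded to 2 decimals: 22.63

22.63


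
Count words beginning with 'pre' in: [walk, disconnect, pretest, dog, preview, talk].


Checking each word for prefix 'pre':
  'walk' -> no (count: 0)
  'disconnect' -> no (count: 0)
  'pretest' -> YES, starts with 'pre' (count: 1)
  'dog' -> no (count: 1)
  'preview' -> YES, starts with 'pre' (count: 2)
  'talk' -> no (count: 2)
Total with prefix 'pre': 2

2


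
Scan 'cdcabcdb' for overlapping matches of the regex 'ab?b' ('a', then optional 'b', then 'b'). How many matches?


Pattern: ab?b means 'a', then optional 'b', then 'b'.
Scanning 'cdcabcdb' position-by-position:
  Pos 0: window 'cdc' -> no
  Pos 1: window 'dca' -> no
  Pos 2: window 'cab' -> no
  Pos 3: window 'abc' -> MATCH
  Pos 4: window 'bcd' -> no
  Pos 5: window 'cdb' -> no
  Pos 6: window 'db' -> no
  Pos 7: window 'b' -> no
Total matches: 1

1


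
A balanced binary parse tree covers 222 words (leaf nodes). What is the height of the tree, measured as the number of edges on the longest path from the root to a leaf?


In a balanced binary tree with n leaves the deepest leaf is ceil(log2(n)) edges below the root.
log2(222) = 7.7944
ceil(7.7944) = 8
height (edges) = 8

8


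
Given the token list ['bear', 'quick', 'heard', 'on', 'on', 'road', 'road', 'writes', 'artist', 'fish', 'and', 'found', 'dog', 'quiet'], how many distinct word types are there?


Listing all tokens and tracking unique types:
  Token 1: 'bear' -> NEW (unique so far: 1)
  Token 2: 'quick' -> NEW (unique so far: 2)
  Token 3: 'heard' -> NEW (unique so far: 3)
  Token 4: 'on' -> NEW (unique so far: 4)
  Token 5: 'on' -> duplicate (unique so far: 4)
  Token 6: 'road' -> NEW (unique so far: 5)
  Token 7: 'road' -> duplicate (unique so far: 5)
  Token 8: 'writes' -> NEW (unique so far: 6)
  Token 9: 'artist' -> NEW (unique so far: 7)
  Token 10: 'fish' -> NEW (unique so far: 8)
  Token 11: 'and' -> NEW (unique so far: 9)
  Token 12: 'found' -> NEW (unique so far: 10)
  Token 13: 'dog' -> NEW (unique so far: 11)
  Token 14: 'quiet' -> NEW (unique so far: 12)
Unique types: ('and', 'artist', 'bear', 'dog', 'fish', 'found', 'heard', 'on', 'quick', 'quiet', 'road', 'writes')
Vocabulary size: 12

12


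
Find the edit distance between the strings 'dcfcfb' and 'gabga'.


Building DP table for s1='dcfcfb' (len 6) and s2='gabga' (len 5):
       g  a  b  g  a
    0  1  2  3  4  5
  d 1  1  2  3  4  5
  c 2  2  2  3  4  5
  f 3  3  3  3  4  5
  c 4  4  4  4  4  5
  f 5  5  5  5  5  5
  b 6  6  6  5  6  6
Edit distance = dp[6][5] = 6

6


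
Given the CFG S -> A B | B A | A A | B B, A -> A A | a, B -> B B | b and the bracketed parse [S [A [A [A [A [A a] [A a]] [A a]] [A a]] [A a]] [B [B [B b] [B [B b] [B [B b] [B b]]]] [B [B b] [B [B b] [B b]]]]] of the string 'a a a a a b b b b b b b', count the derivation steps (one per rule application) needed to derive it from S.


Every bracketed nonterminal node [X ...] in the tree is produced by exactly one rule application.
Reading the tree off as a leftmost derivation:
  Step 1: S  =>  A B   (applied S -> A B)
  Step 2: A B  =>  A A B   (applied A -> A A)
  Step 3: A A B  =>  A A A B   (applied A -> A A)
  Step 4: A A A B  =>  A A A A B   (applied A -> A A)
  Step 5: A A A A B  =>  A A A A A B   (applied A -> A A)
  Step 6: A A A A A B  =>  a A A A A B   (applied A -> a)
  Step 7: a A A A A B  =>  a a A A A B   (applied A -> a)
  Step 8: a a A A A B  =>  a a a A A B   (applied A -> a)
  Step 9: a a a A A B  =>  a a a a A B   (applied A -> a)
  Step 10: a a a a A B  =>  a a a a a B   (applied A -> a)
  Step 11: a a a a a B  =>  a a a a a B B   (applied B -> B B)
  Step 12: a a a a a B B  =>  a a a a a B B B   (applied B -> B B)
  Step 13: a a a a a B B B  =>  a a a a a b B B   (applied B -> b)
  Step 14: a a a a a b B B  =>  a a a a a b B B B   (applied B -> B B)
  Step 15: a a a a a b B B B  =>  a a a a a b b B B   (applied B -> b)
  Step 16: a a a a a b b B B  =>  a a a a a b b B B B   (applied B -> B B)
  Step 17: a a a a a b b B B B  =>  a a a a a b b b B B   (applied B -> b)
  Step 18: a a a a a b b b B B  =>  a a a a a b b b b B   (applied B -> b)
  Step 19: a a a a a b b b b B  =>  a a a a a b b b b B B   (applied B -> B B)
  Step 20: a a a a a b b b b B B  =>  a a a a a b b b b b B   (applied B -> b)
  Step 21: a a a a a b b b b b B  =>  a a a a a b b b b b B B   (applied B -> B B)
  Step 22: a a a a a b b b b b B B  =>  a a a a a b b b b b b B   (applied B -> b)
  Step 23: a a a a a b b b b b b B  =>  a a a a a b b b b b b b   (applied B -> b)
Final yield: a a a a a b b b b b b b
Total rewrite steps: 23

23


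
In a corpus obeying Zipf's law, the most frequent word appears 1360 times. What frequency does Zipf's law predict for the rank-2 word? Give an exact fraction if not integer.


Zipf's law: freq(rank) = f1 / rank
f1 = 1360, rank = 2
freq = 1360 / 2
= 680

680


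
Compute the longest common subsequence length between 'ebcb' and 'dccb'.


DP table for LCS of 'ebcb' and 'dccb':
       d  c  c  b
    0  0  0  0  0
  e 0  0  0  0  0
  b 0  0  0  0  1
  c 0  0  1  1  1
  b 0  0  1  1  2
LCS: 'cb'
LCS length = 2

2


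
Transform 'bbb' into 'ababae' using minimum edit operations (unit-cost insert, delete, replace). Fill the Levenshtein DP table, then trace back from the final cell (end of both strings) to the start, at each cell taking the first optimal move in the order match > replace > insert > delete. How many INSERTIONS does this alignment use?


Edit distance = 4. Backtracking from cell (3, 6) with preference match > replace > insert > delete,
then listing the resulting alignment 'bbb' -> 'ababae' left to right:
  Step 1: insert 'a' [insertion #1]
  Step 2: keep 'b'
  Step 3: insert 'a' [insertion #2]
  Step 4: keep 'b'
  Step 5: insert 'a' [insertion #3]
  Step 6: replace b->e
Total insertions: 3

3


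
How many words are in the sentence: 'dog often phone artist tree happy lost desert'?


Counting words by splitting on spaces:
  Word 1: 'dog'
  Word 2: 'often'
  Word 3: 'phone'
  Word 4: 'artist'
  Word 5: 'tree'
  Word 6: 'happy'
  Word 7: 'lost'
  Word 8: 'desert'
Total words: 8

8


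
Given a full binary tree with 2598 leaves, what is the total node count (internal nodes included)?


Leaf nodes (terminals): 2598
Internal nodes = n - 1 = 2598 - 1 = 2597
Total = leaves + internal = 2598 + 2597 = 5195

5195


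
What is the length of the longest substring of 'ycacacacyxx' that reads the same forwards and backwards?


Scanning 'ycacacacyxx' for palindromic substrings.
Substring at positions 0-8: 'ycacacacy'.
Check: reverse('ycacacacy') = 'ycacacacy' -> palindrome confirmed.
Neighbouring characters ('-' / 'x') break symmetry, so it cannot extend further.
No longer palindromic substring exists; longest length = 9

9


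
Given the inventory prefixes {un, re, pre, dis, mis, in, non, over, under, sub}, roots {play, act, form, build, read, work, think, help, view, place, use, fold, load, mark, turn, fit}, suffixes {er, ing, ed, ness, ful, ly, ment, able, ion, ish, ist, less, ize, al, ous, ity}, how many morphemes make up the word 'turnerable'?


Segmenting 'turnerable' against the inventory:
  'turn' -> root (morpheme 1)
  'er' -> suffix (morpheme 2)
  'able' -> suffix (morpheme 3)
Total morphemes: 3

3


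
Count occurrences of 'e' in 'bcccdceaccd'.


Scanning 'bcccdceaccd' for 'e':
  Position 6: 'e' -> MATCH (count: 1)
Total occurrences of 'e': 1

1


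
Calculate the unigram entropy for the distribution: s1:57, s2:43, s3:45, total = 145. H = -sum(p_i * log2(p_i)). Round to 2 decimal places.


Computing entropy H = -sum(p_i * log2(p_i)):
  s1: p = 57/145 = 0.3931, -p*log2(p) = 0.5295
  s2: p = 43/145 = 0.2966, -p*log2(p) = 0.5200
  s3: p = 45/145 = 0.3103, -p*log2(p) = 0.5239
H = sum of terms = 1.5734
Rounded to 2 decimals: 1.57

1.57


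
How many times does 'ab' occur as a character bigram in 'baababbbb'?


Scanning 'baababbbb' for bigram 'ab':
  Position 0: 'ba' -> no
  Position 1: 'aa' -> no
  Position 2: 'ab' -> MATCH
  Position 3: 'ba' -> no
  Position 4: 'ab' -> MATCH
  Position 5: 'bb' -> no
  Position 6: 'bb' -> no
  Position 7: 'bb' -> no
Total matches: 2

2


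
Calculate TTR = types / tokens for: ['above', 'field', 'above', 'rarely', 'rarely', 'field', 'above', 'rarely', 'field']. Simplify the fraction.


Tokens: 9
Unique types: ('above', 'field', 'rarely') = 3
TTR = 3/9
Simplify: divide both by 3 -> 1/3
TTR = 1/3

1/3


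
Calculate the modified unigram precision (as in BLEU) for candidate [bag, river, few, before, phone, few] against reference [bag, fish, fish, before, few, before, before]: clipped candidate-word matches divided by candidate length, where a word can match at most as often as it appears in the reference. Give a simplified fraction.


Reference word counts: {'bag': 1, 'before': 3, 'few': 1, 'fish': 2}
Checking each candidate word (with clipping):
  'bag' -> in reference (ref count 1, used 1/1) -> match (matches: 1)
  'river' -> not in reference -> no match (matches: 1)
  'few' -> in reference (ref count 1, used 1/1) -> match (matches: 2)
  'before' -> in reference (ref count 3, used 1/3) -> match (matches: 3)
  'phone' -> not in reference -> no match (matches: 3)
  'few' -> ref count 1 already used up (1/1) -> clipped, no match (matches: 3)
Clipped matches: 3, Candidate length: 6
Precision = 3/6 = 1/2

1/2


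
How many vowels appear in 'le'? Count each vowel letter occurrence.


Scanning each character of 'le':
  Position 1: 'l' -> consonant (running count: 0)
  Position 2: 'e' -> vowel (running count: 1)
Total vowels: 1

1


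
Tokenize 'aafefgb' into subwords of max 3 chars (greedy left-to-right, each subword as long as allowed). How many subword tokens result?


'aafefgb' has 7 characters.
Chunking with max size 3:
  Chunk 1: 'aaf' (positions 0-2)
  Chunk 2: 'efg' (positions 3-5)
  Chunk 3: 'b' (positions 6-6)
Total chunks: ceil(7 / 3) = 3

3


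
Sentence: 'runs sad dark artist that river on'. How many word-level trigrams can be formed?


Word trigrams from [7] words:
  Trigram 1: (runs sad dark)
  Trigram 2: (sad dark artist)
  Trigram 3: (dark artist that)
  Trigram 4: (artist that river)
  Trigram 5: (that river on)
Total word trigrams: 7 - 2 = 5

5


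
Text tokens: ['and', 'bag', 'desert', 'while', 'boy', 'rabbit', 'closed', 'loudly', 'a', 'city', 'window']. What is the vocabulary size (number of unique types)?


Listing all tokens and tracking unique types:
  Token 1: 'and' -> NEW (unique so far: 1)
  Token 2: 'bag' -> NEW (unique so far: 2)
  Token 3: 'desert' -> NEW (unique so far: 3)
  Token 4: 'while' -> NEW (unique so far: 4)
  Token 5: 'boy' -> NEW (unique so far: 5)
  Token 6: 'rabbit' -> NEW (unique so far: 6)
  Token 7: 'closed' -> NEW (unique so far: 7)
  Token 8: 'loudly' -> NEW (unique so far: 8)
  Token 9: 'a' -> NEW (unique so far: 9)
  Token 10: 'city' -> NEW (unique so far: 10)
  Token 11: 'window' -> NEW (unique so far: 11)
Unique types: ('a', 'and', 'bag', 'boy', 'city', 'closed', 'desert', 'loudly', 'rabbit', 'while', 'window')
Vocabulary size: 11

11


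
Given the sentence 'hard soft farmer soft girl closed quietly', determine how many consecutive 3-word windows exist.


Word trigrams from [7] words:
  Trigram 1: (hard soft farmer)
  Trigram 2: (soft farmer soft)
  Trigram 3: (farmer soft girl)
  Trigram 4: (soft girl closed)
  Trigram 5: (girl closed quietly)
Total word trigrams: 7 - 2 = 5

5


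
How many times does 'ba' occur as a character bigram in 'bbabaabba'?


Scanning 'bbabaabba' for bigram 'ba':
  Position 0: 'bb' -> no
  Position 1: 'ba' -> MATCH
  Position 2: 'ab' -> no
  Position 3: 'ba' -> MATCH
  Position 4: 'aa' -> no
  Position 5: 'ab' -> no
  Position 6: 'bb' -> no
  Position 7: 'ba' -> MATCH
Total matches: 3

3


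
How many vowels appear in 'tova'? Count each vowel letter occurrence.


Scanning each character of 'tova':
  Position 1: 't' -> consonant (running count: 0)
  Position 2: 'o' -> vowel (running count: 1)
  Position 3: 'v' -> consonant (running count: 1)
  Position 4: 'a' -> vowel (running count: 2)
Total vowels: 2

2


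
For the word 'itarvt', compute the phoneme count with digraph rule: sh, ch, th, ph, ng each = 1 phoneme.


Parsing 'itarvt' greedily, digraphs first:
  'i' -> vowel phoneme (phonemes so far: 1)
  't' -> consonant phoneme (phonemes so far: 2)
  'a' -> vowel phoneme (phonemes so far: 3)
  'r' -> consonant phoneme (phonemes so far: 4)
  'v' -> consonant phoneme (phonemes so far: 5)
  't' -> consonant phoneme (phonemes so far: 6)
Total phonemes: 6

6


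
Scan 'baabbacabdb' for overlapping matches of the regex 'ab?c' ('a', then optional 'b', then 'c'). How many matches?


Pattern: ab?c means 'a', then optional 'b', then 'c'.
Scanning 'baabbacabdb' position-by-position:
  Pos 0: window 'baa' -> no
  Pos 1: window 'aab' -> no
  Pos 2: window 'abb' -> no
  Pos 3: window 'bba' -> no
  Pos 4: window 'bac' -> no
  Pos 5: window 'aca' -> MATCH
  Pos 6: window 'cab' -> no
  Pos 7: window 'abd' -> no
  Pos 8: window 'bdb' -> no
  Pos 9: window 'db' -> no
  Pos 10: window 'b' -> no
Total matches: 1

1


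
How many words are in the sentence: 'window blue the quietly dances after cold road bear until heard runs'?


Counting words by splitting on spaces:
  Word 1: 'window'
  Word 2: 'blue'
  Word 3: 'the'
  Word 4: 'quietly'
  Word 5: 'dances'
  Word 6: 'after'
  Word 7: 'cold'
  Word 8: 'road'
  Word 9: 'bear'
  Word 10: 'until'
  Word 11: 'heard'
  Word 12: 'runs'
Total words: 12

12


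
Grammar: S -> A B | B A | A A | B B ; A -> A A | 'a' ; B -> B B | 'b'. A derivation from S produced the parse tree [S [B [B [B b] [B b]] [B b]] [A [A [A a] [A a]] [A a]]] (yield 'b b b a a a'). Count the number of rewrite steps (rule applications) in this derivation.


Every bracketed nonterminal node [X ...] in the tree is produced by exactly one rule application.
Reading the tree off as a leftmost derivation:
  Step 1: S  =>  B A   (applied S -> B A)
  Step 2: B A  =>  B B A   (applied B -> B B)
  Step 3: B B A  =>  B B B A   (applied B -> B B)
  Step 4: B B B A  =>  b B B A   (applied B -> b)
  Step 5: b B B A  =>  b b B A   (applied B -> b)
  Step 6: b b B A  =>  b b b A   (applied B -> b)
  Step 7: b b b A  =>  b b b A A   (applied A -> A A)
  Step 8: b b b A A  =>  b b b A A A   (applied A -> A A)
  Step 9: b b b A A A  =>  b b b a A A   (applied A -> a)
  Step 10: b b b a A A  =>  b b b a a A   (applied A -> a)
  Step 11: b b b a a A  =>  b b b a a a   (applied A -> a)
Final yield: b b b a a a
Total rewrite steps: 11

11


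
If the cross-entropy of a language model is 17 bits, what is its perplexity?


Perplexity formula: PP = 2^H
H = 17
PP = 2^17
PP = 2^17 = 131072

131072


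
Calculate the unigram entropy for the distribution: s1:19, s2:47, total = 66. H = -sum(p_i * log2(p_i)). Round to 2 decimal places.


Computing entropy H = -sum(p_i * log2(p_i)):
  s1: p = 19/66 = 0.2879, -p*log2(p) = 0.5172
  s2: p = 47/66 = 0.7121, -p*log2(p) = 0.3488
H = sum of terms = 0.8660
Rounded to 2 decimals: 0.87

0.87


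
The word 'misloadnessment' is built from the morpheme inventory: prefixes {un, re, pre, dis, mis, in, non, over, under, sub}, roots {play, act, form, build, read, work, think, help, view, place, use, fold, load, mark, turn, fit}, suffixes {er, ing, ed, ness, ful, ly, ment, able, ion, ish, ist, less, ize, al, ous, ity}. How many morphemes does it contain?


Segmenting 'misloadnessment' against the inventory:
  'mis' -> prefix (morpheme 1)
  'load' -> root (morpheme 2)
  'ness' -> suffix (morpheme 3)
  'ment' -> suffix (morpheme 4)
Total morphemes: 4

4


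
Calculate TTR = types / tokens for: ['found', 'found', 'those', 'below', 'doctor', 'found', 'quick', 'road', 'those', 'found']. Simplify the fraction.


Tokens: 10
Unique types: ('below', 'doctor', 'found', 'quick', 'road', 'those') = 6
TTR = 6/10
Simplify: divide both by 2 -> 3/5
TTR = 3/5

3/5


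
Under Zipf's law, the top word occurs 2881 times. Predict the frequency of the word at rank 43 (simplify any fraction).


Zipf's law: freq(rank) = f1 / rank
f1 = 2881, rank = 43
freq = 2881 / 43
= 67

67


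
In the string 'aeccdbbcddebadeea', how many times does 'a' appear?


Scanning 'aeccdbbcddebadeea' for 'a':
  Position 0: 'a' -> MATCH (count: 1)
  Position 12: 'a' -> MATCH (count: 2)
  Position 16: 'a' -> MATCH (count: 3)
Total occurrences of 'a': 3

3


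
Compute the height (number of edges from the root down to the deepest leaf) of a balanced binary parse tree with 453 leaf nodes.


In a balanced binary tree with n leaves the deepest leaf is ceil(log2(n)) edges below the root.
log2(453) = 8.8234
ceil(8.8234) = 9
height (edges) = 9

9


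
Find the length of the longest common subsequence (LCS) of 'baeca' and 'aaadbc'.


DP table for LCS of 'baeca' and 'aaadbc':
       a  a  a  d  b  c
    0  0  0  0  0  0  0
  b 0  0  0  0  0  1  1
  a 0  1  1  1  1  1  1
  e 0  1  1  1  1  1  1
  c 0  1  1  1  1  1  2
  a 0  1  2  2  2  2  2
LCS: 'bc'
LCS length = 2

2


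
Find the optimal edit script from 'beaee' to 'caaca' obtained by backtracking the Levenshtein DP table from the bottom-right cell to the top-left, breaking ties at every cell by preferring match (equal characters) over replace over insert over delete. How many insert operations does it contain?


Edit distance = 4. Backtracking from cell (5, 5) with preference match > replace > insert > delete,
then listing the resulting alignment 'beaee' -> 'caaca' left to right:
  Step 1: replace b->c
  Step 2: replace e->a
  Step 3: keep 'a'
  Step 4: replace e->c
  Step 5: replace e->a
Total insertions: 0

0


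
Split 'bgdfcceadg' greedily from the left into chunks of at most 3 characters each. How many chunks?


'bgdfcceadg' has 10 characters.
Chunking with max size 3:
  Chunk 1: 'bgd' (positions 0-2)
  Chunk 2: 'fcc' (positions 3-5)
  Chunk 3: 'ead' (positions 6-8)
  Chunk 4: 'g' (positions 9-9)
Total chunks: ceil(10 / 3) = 4

4


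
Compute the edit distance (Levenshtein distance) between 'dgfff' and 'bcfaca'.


Building DP table for s1='dgfff' (len 5) and s2='bcfaca' (len 6):
       b  c  f  a  c  a
    0  1  2  3  4  5  6
  d 1  1  2  3  4  5  6
  g 2  2  2  3  4  5  6
  f 3  3  3  2  3  4  5
  f 4  4  4  3  3  4  5
  f 5  5  5  4  4  4  5
Edit distance = dp[5][6] = 5

5


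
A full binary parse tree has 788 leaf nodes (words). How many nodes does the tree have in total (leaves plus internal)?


Leaf nodes (terminals): 788
Internal nodes = n - 1 = 788 - 1 = 787
Total = leaves + internal = 788 + 787 = 1575

1575


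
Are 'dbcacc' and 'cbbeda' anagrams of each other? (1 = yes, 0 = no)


Sort characters of 'dbcacc': 'abcccd'
Sort characters of 'cbbeda': 'abbcde'
Sorted forms differ -> they are NOT anagrams
Result: 0

0


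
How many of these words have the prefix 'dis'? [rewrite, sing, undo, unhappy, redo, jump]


Checking each word for prefix 'dis':
  'rewrite' -> no (count: 0)
  'sing' -> no (count: 0)
  'undo' -> no (count: 0)
  'unhappy' -> no (count: 0)
  'redo' -> no (count: 0)
  'jump' -> no (count: 0)
Total with prefix 'dis': 0

0


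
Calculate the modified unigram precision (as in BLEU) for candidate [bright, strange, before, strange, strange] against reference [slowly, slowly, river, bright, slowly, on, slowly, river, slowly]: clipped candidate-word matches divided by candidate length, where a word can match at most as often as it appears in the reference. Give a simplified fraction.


Reference word counts: {'bright': 1, 'on': 1, 'river': 2, 'slowly': 5}
Checking each candidate word (with clipping):
  'bright' -> in reference (ref count 1, used 1/1) -> match (matches: 1)
  'strange' -> not in reference -> no match (matches: 1)
  'before' -> not in reference -> no match (matches: 1)
  'strange' -> not in reference -> no match (matches: 1)
  'strange' -> not in reference -> no match (matches: 1)
Clipped matches: 1, Candidate length: 5
Precision = 1/5

1/5


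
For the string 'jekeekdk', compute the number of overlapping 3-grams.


String 'jekeekdk' has length L = 8.
Number of overlapping n-grams = L - n + 1
Substituting: 8 - 3 + 1 = 6

6


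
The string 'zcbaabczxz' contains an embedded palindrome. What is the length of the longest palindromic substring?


Scanning 'zcbaabczxz' for palindromic substrings.
Substring at positions 0-7: 'zcbaabcz'.
Check: reverse('zcbaabcz') = 'zcbaabcz' -> palindrome confirmed.
Neighbouring characters ('-' / 'x') break symmetry, so it cannot extend further.
No longer palindromic substring exists; longest length = 8

8


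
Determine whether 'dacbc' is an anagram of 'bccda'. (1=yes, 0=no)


Sort characters of 'dacbc': 'abccd'
Sort characters of 'bccda': 'abccd'
Sorted forms match -> they ARE anagrams
Result: 1

1


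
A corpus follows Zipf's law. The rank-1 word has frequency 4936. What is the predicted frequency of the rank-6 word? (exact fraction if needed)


Zipf's law: freq(rank) = f1 / rank
f1 = 4936, rank = 6
freq = 4936 / 6
GCD(4936, 6) = 2
Simplified: 2468/3

2468/3


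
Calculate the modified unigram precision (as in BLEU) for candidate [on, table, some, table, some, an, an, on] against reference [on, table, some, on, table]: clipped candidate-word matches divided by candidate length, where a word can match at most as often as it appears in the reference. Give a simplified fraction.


Reference word counts: {'on': 2, 'some': 1, 'table': 2}
Checking each candidate word (with clipping):
  'on' -> in reference (ref count 2, used 1/2) -> match (matches: 1)
  'table' -> in reference (ref count 2, used 1/2) -> match (matches: 2)
  'some' -> in reference (ref count 1, used 1/1) -> match (matches: 3)
  'table' -> in reference (ref count 2, used 2/2) -> match (matches: 4)
  'some' -> ref count 1 already used up (1/1) -> clipped, no match (matches: 4)
  'an' -> not in reference -> no match (matches: 4)
  'an' -> not in reference -> no match (matches: 4)
  'on' -> in reference (ref count 2, used 2/2) -> match (matches: 5)
Clipped matches: 5, Candidate length: 8
Precision = 5/8

5/8


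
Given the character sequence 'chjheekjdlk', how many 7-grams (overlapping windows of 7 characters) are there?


String 'chjheekjdlk' has length L = 11.
Number of overlapping n-grams = L - n + 1
Substituting: 11 - 7 + 1 = 5

5


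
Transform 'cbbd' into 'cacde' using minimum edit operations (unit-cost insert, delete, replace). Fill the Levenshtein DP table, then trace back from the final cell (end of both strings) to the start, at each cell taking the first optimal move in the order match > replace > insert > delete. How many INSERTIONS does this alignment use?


Edit distance = 3. Backtracking from cell (4, 5) with preference match > replace > insert > delete,
then listing the resulting alignment 'cbbd' -> 'cacde' left to right:
  Step 1: keep 'c'
  Step 2: replace b->a
  Step 3: replace b->c
  Step 4: keep 'd'
  Step 5: insert 'e' [insertion #1]
Total insertions: 1

1


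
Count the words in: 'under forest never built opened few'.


Counting words by splitting on spaces:
  Word 1: 'under'
  Word 2: 'forest'
  Word 3: 'never'
  Word 4: 'built'
  Word 5: 'opened'
  Word 6: 'few'
Total words: 6

6


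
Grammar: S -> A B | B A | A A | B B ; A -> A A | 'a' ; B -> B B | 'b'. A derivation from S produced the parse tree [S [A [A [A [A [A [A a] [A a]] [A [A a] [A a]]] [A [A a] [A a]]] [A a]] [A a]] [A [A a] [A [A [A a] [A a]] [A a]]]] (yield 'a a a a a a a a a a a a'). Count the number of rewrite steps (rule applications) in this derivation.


Every bracketed nonterminal node [X ...] in the tree is produced by exactly one rule application.
Reading the tree off as a leftmost derivation:
  Step 1: S  =>  A A   (applied S -> A A)
  Step 2: A A  =>  A A A   (applied A -> A A)
  Step 3: A A A  =>  A A A A   (applied A -> A A)
  Step 4: A A A A  =>  A A A A A   (applied A -> A A)
  Step 5: A A A A A  =>  A A A A A A   (applied A -> A A)
  Step 6: A A A A A A  =>  A A A A A A A   (applied A -> A A)
  Step 7: A A A A A A A  =>  a A A A A A A   (applied A -> a)
  Step 8: a A A A A A A  =>  a a A A A A A   (applied A -> a)
  Step 9: a a A A A A A  =>  a a A A A A A A   (applied A -> A A)
  Step 10: a a A A A A A A  =>  a a a A A A A A   (applied A -> a)
  Step 11: a a a A A A A A  =>  a a a a A A A A   (applied A -> a)
  Step 12: a a a a A A A A  =>  a a a a A A A A A   (applied A -> A A)
  Step 13: a a a a A A A A A  =>  a a a a a A A A A   (applied A -> a)
  Step 14: a a a a a A A A A  =>  a a a a a a A A A   (applied A -> a)
  Step 15: a a a a a a A A A  =>  a a a a a a a A A   (applied A -> a)
  Step 16: a a a a a a a A A  =>  a a a a a a a a A   (applied A -> a)
  Step 17: a a a a a a a a A  =>  a a a a a a a a A A   (applied A -> A A)
  Step 18: a a a a a a a a A A  =>  a a a a a a a a a A   (applied A -> a)
  Step 19: a a a a a a a a a A  =>  a a a a a a a a a A A   (applied A -> A A)
  Step 20: a a a a a a a a a A A  =>  a a a a a a a a a A A A   (applied A -> A A)
  Step 21: a a a a a a a a a A A A  =>  a a a a a a a a a a A A   (applied A -> a)
  Step 22: a a a a a a a a a a A A  =>  a a a a a a a a a a a A   (applied A -> a)
  Step 23: a a a a a a a a a a a A  =>  a a a a a a a a a a a a   (applied A -> a)
Final yield: a a a a a a a a a a a a
Total rewrite steps: 23

23


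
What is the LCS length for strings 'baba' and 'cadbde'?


DP table for LCS of 'baba' and 'cadbde':
       c  a  d  b  d  e
    0  0  0  0  0  0  0
  b 0  0  0  0  1  1  1
  a 0  0  1  1  1  1  1
  b 0  0  1  1  2  2  2
  a 0  0  1  1  2  2  2
LCS: 'ab'
LCS length = 2

2


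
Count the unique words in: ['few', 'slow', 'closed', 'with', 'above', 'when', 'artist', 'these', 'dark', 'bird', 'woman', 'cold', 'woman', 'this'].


Listing all tokens and tracking unique types:
  Token 1: 'few' -> NEW (unique so far: 1)
  Token 2: 'slow' -> NEW (unique so far: 2)
  Token 3: 'closed' -> NEW (unique so far: 3)
  Token 4: 'with' -> NEW (unique so far: 4)
  Token 5: 'above' -> NEW (unique so far: 5)
  Token 6: 'when' -> NEW (unique so far: 6)
  Token 7: 'artist' -> NEW (unique so far: 7)
  Token 8: 'these' -> NEW (unique so far: 8)
  Token 9: 'dark' -> NEW (unique so far: 9)
  Token 10: 'bird' -> NEW (unique so far: 10)
  Token 11: 'woman' -> NEW (unique so far: 11)
  Token 12: 'cold' -> NEW (unique so far: 12)
  Token 13: 'woman' -> duplicate (unique so far: 12)
  Token 14: 'this' -> NEW (unique so far: 13)
Unique types: ('above', 'artist', 'bird', 'closed', 'cold', 'dark', 'few', 'slow', 'these', 'this', 'when', 'with', 'woman')
Vocabulary size: 13

13


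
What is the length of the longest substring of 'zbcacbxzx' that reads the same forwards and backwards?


Scanning 'zbcacbxzx' for palindromic substrings.
Substring at positions 1-5: 'bcacb'.
Check: reverse('bcacb') = 'bcacb' -> palindrome confirmed.
Neighbouring characters ('z' / 'x') break symmetry, so it cannot extend further.
No longer palindromic substring exists; longest length = 5

5


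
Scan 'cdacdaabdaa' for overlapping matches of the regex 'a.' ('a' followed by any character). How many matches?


Pattern: a. means 'a' followed by any character.
Scanning 'cdacdaabdaa' position-by-position:
  Pos 0: window 'cd' -> no
  Pos 1: window 'da' -> no
  Pos 2: window 'ac' -> MATCH
  Pos 3: window 'cd' -> no
  Pos 4: window 'da' -> no
  Pos 5: window 'aa' -> MATCH
  Pos 6: window 'ab' -> MATCH
  Pos 7: window 'bd' -> no
  Pos 8: window 'da' -> no
  Pos 9: window 'aa' -> MATCH
  Pos 10: window 'a' -> no
Total matches: 4

4


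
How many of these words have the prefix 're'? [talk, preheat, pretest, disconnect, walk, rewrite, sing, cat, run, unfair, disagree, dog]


Checking each word for prefix 're':
  'talk' -> no (count: 0)
  'preheat' -> no (count: 0)
  'pretest' -> no (count: 0)
  'disconnect' -> no (count: 0)
  'walk' -> no (count: 0)
  'rewrite' -> YES, starts with 're' (count: 1)
  'sing' -> no (count: 1)
  'cat' -> no (count: 1)
  'run' -> no (count: 1)
  'unfair' -> no (count: 1)
  'disagree' -> no (count: 1)
  'dog' -> no (count: 1)
Total with prefix 're': 1

1


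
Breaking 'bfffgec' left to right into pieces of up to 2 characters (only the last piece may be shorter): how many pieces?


'bfffgec' has 7 characters.
Chunking with max size 2:
  Chunk 1: 'bf' (positions 0-1)
  Chunk 2: 'ff' (positions 2-3)
  Chunk 3: 'ge' (positions 4-5)
  Chunk 4: 'c' (positions 6-6)
Total chunks: ceil(7 / 2) = 4

4


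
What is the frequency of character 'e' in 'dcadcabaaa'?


Scanning 'dcadcabaaa' for 'e':
  No matches found.
Total occurrences of 'e': 0

0


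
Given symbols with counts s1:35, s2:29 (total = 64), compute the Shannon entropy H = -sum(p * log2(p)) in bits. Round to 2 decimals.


Computing entropy H = -sum(p_i * log2(p_i)):
  s1: p = 35/64 = 0.5469, -p*log2(p) = 0.4762
  s2: p = 29/64 = 0.4531, -p*log2(p) = 0.5175
H = sum of terms = 0.9937
Rounded to 2 decimals: 0.99

0.99


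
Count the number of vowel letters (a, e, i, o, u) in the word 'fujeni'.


Scanning each character of 'fujeni':
  Position 1: 'f' -> consonant (running count: 0)
  Position 2: 'u' -> vowel (running count: 1)
  Position 3: 'j' -> consonant (running count: 1)
  Position 4: 'e' -> vowel (running count: 2)
  Position 5: 'n' -> consonant (running count: 2)
  Position 6: 'i' -> vowel (running count: 3)
Total vowels: 3

3


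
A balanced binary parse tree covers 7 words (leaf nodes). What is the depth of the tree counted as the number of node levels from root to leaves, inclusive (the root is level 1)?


In a balanced binary tree with n leaves the deepest leaf is ceil(log2(n)) edges below the root,
so counting node levels inclusive of root and leaves gives ceil(log2(n)) + 1 levels.
log2(7) = 2.8074
ceil(2.8074) = 3
levels = 3 + 1 = 4

4


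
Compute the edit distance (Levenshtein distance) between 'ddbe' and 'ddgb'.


Building DP table for s1='ddbe' (len 4) and s2='ddgb' (len 4):
       d  d  g  b
    0  1  2  3  4
  d 1  0  1  2  3
  d 2  1  0  1  2
  b 3  2  1  1  1
  e 4  3  2  2  2
Edit distance = dp[4][4] = 2

2


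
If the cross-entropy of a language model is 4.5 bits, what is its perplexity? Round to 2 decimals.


Perplexity formula: PP = 2^H
H = 4.5
PP = 2^4.5
Decompose: 2^4.5 = 2^4 * 2^0.5 = 2^4 * sqrt(2)
2^4 = 16, sqrt(2) ~ 1.4142136
PP ~ 16 * 1.4142136 = 22.6274176
Rounded to 2 decimals: 22.63

22.63


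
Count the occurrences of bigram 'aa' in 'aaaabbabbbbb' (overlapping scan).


Scanning 'aaaabbabbbbb' for bigram 'aa':
  Position 0: 'aa' -> MATCH
  Position 1: 'aa' -> MATCH
  Position 2: 'aa' -> MATCH
  Position 3: 'ab' -> no
  Position 4: 'bb' -> no
  Position 5: 'ba' -> no
  Position 6: 'ab' -> no
  Position 7: 'bb' -> no
  Position 8: 'bb' -> no
  Position 9: 'bb' -> no
  Position 10: 'bb' -> no
Total matches: 3

3


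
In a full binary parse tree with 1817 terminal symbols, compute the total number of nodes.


Leaf nodes (terminals): 1817
Internal nodes = n - 1 = 1817 - 1 = 1816
Total = leaves + internal = 1817 + 1816 = 3633

3633


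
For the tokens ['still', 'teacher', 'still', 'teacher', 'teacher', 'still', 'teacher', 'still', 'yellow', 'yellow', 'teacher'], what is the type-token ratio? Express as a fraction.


Tokens: 11
Unique types: ('still', 'teacher', 'yellow') = 3
TTR = 3/11
Already in lowest terms.

3/11


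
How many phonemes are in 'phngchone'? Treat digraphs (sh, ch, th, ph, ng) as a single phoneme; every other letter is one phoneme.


Parsing 'phngchone' greedily, digraphs first:
  'ph' -> digraph (1 consonant phoneme) (phonemes so far: 1)
  'ng' -> digraph (1 consonant phoneme) (phonemes so far: 2)
  'ch' -> digraph (1 consonant phoneme) (phonemes so far: 3)
  'o' -> vowel phoneme (phonemes so far: 4)
  'n' -> consonant phoneme (phonemes so far: 5)
  'e' -> vowel phoneme (phonemes so far: 6)
Total phonemes: 6

6


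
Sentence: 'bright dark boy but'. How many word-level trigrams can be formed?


Word trigrams from [4] words:
  Trigram 1: (bright dark boy)
  Trigram 2: (dark boy but)
Total word trigrams: 4 - 2 = 2

2


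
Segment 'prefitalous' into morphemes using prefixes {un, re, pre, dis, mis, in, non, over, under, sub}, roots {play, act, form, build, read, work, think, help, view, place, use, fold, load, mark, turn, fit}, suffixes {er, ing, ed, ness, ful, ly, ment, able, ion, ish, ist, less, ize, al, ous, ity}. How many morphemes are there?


Segmenting 'prefitalous' against the inventory:
  'pre' -> prefix (morpheme 1)
  'fit' -> root (morpheme 2)
  'al' -> suffix (morpheme 3)
  'ous' -> suffix (morpheme 4)
Total morphemes: 4

4


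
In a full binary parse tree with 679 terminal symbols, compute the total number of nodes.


Leaf nodes (terminals): 679
Internal nodes = n - 1 = 679 - 1 = 678
Total = leaves + internal = 679 + 678 = 1357

1357


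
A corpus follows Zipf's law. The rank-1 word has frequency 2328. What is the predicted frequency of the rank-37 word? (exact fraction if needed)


Zipf's law: freq(rank) = f1 / rank
f1 = 2328, rank = 37
freq = 2328 / 37
GCD(2328, 37) = 1
Simplified: 2328/37

2328/37


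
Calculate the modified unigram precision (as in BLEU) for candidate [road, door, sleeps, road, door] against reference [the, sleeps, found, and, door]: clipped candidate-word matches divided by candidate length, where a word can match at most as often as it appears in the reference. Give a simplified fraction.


Reference word counts: {'and': 1, 'door': 1, 'found': 1, 'sleeps': 1, 'the': 1}
Checking each candidate word (with clipping):
  'road' -> not in reference -> no match (matches: 0)
  'door' -> in reference (ref count 1, used 1/1) -> match (matches: 1)
  'sleeps' -> in reference (ref count 1, used 1/1) -> match (matches: 2)
  'road' -> not in reference -> no match (matches: 2)
  'door' -> ref count 1 already used up (1/1) -> clipped, no match (matches: 2)
Clipped matches: 2, Candidate length: 5
Precision = 2/5

2/5


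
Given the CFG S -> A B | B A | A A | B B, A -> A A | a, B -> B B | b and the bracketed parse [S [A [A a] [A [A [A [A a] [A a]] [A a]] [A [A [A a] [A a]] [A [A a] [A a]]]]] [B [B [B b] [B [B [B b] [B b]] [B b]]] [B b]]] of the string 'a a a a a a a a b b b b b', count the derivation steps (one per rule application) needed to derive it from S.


Every bracketed nonterminal node [X ...] in the tree is produced by exactly one rule application.
Reading the tree off as a leftmost derivation:
  Step 1: S  =>  A B   (applied S -> A B)
  Step 2: A B  =>  A A B   (applied A -> A A)
  Step 3: A A B  =>  a A B   (applied A -> a)
  Step 4: a A B  =>  a A A B   (applied A -> A A)
  Step 5: a A A B  =>  a A A A B   (applied A -> A A)
  Step 6: a A A A B  =>  a A A A A B   (applied A -> A A)
  Step 7: a A A A A B  =>  a a A A A B   (applied A -> a)
  Step 8: a a A A A B  =>  a a a A A B   (applied A -> a)
  Step 9: a a a A A B  =>  a a a a A B   (applied A -> a)
  Step 10: a a a a A B  =>  a a a a A A B   (applied A -> A A)
  Step 11: a a a a A A B  =>  a a a a A A A B   (applied A -> A A)
  Step 12: a a a a A A A B  =>  a a a a a A A B   (applied A -> a)
  Step 13: a a a a a A A B  =>  a a a a a a A B   (applied A -> a)
  Step 14: a a a a a a A B  =>  a a a a a a A A B   (applied A -> A A)
  Step 15: a a a a a a A A B  =>  a a a a a a a A B   (applied A -> a)
  Step 16: a a a a a a a A B  =>  a a a a a a a a B   (applied A -> a)
  Step 17: a a a a a a a a B  =>  a a a a a a a a B B   (applied B -> B B)
  Step 18: a a a a a a a a B B  =>  a a a a a a a a B B B   (applied B -> B B)
  Step 19: a a a a a a a a B B B  =>  a a a a a a a a b B B   (applied B -> b)
  Step 20: a a a a a a a a b B B  =>  a a a a a a a a b B B B   (applied B -> B B)
  Step 21: a a a a a a a a b B B B  =>  a a a a a a a a b B B B B   (applied B -> B B)
  Step 22: a a a a a a a a b B B B B  =>  a a a a a a a a b b B B B   (applied B -> b)
  Step 23: a a a a a a a a b b B B B  =>  a a a a a a a a b b b B B   (applied B -> b)
  Step 24: a a a a a a a a b b b B B  =>  a a a a a a a a b b b b B   (applied B -> b)
  Step 25: a a a a a a a a b b b b B  =>  a a a a a a a a b b b b b   (applied B -> b)
Final yield: a a a a a a a a b b b b b
Total rewrite steps: 25

25


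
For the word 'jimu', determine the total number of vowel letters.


Scanning each character of 'jimu':
  Position 1: 'j' -> consonant (running count: 0)
  Position 2: 'i' -> vowel (running count: 1)
  Position 3: 'm' -> consonant (running count: 1)
  Position 4: 'u' -> vowel (running count: 2)
Total vowels: 2

2
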